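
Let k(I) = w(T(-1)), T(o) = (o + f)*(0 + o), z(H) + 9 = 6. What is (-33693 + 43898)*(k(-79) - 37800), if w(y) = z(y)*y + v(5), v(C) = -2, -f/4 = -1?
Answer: -385677565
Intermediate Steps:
f = 4 (f = -4*(-1) = 4)
z(H) = -3 (z(H) = -9 + 6 = -3)
T(o) = o*(4 + o) (T(o) = (o + 4)*(0 + o) = (4 + o)*o = o*(4 + o))
w(y) = -2 - 3*y (w(y) = -3*y - 2 = -2 - 3*y)
k(I) = 7 (k(I) = -2 - (-3)*(4 - 1) = -2 - (-3)*3 = -2 - 3*(-3) = -2 + 9 = 7)
(-33693 + 43898)*(k(-79) - 37800) = (-33693 + 43898)*(7 - 37800) = 10205*(-37793) = -385677565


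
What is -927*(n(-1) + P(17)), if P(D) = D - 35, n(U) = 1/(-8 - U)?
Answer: 117729/7 ≈ 16818.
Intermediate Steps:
P(D) = -35 + D
-927*(n(-1) + P(17)) = -927*(-1/(8 - 1) + (-35 + 17)) = -927*(-1/7 - 18) = -927*(-1*⅐ - 18) = -927*(-⅐ - 18) = -927*(-127/7) = 117729/7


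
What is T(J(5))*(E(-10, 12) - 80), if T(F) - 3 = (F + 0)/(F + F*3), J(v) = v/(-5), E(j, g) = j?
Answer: -585/2 ≈ -292.50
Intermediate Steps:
J(v) = -v/5 (J(v) = v*(-⅕) = -v/5)
T(F) = 13/4 (T(F) = 3 + (F + 0)/(F + F*3) = 3 + F/(F + 3*F) = 3 + F/((4*F)) = 3 + F*(1/(4*F)) = 3 + ¼ = 13/4)
T(J(5))*(E(-10, 12) - 80) = 13*(-10 - 80)/4 = (13/4)*(-90) = -585/2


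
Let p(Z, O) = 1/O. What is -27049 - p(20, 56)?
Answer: -1514745/56 ≈ -27049.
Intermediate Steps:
-27049 - p(20, 56) = -27049 - 1/56 = -1514745/56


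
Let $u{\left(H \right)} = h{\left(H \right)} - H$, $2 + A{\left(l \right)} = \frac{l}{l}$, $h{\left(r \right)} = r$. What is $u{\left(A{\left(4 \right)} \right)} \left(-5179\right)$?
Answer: $0$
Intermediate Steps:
$A{\left(l \right)} = -1$ ($A{\left(l \right)} = -2 + \frac{l}{l} = -2 + 1 = -1$)
$u{\left(H \right)} = 0$ ($u{\left(H \right)} = H - H = 0$)
$u{\left(A{\left(4 \right)} \right)} \left(-5179\right) = 0 \left(-5179\right) = 0$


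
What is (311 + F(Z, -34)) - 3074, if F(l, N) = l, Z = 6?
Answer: -2757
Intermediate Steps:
(311 + F(Z, -34)) - 3074 = (311 + 6) - 3074 = 317 - 3074 = -2757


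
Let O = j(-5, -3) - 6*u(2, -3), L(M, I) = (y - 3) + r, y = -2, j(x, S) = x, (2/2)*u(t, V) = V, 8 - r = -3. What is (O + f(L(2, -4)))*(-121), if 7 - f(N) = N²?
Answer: 1936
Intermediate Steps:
r = 11 (r = 8 - 1*(-3) = 8 + 3 = 11)
u(t, V) = V
L(M, I) = 6 (L(M, I) = (-2 - 3) + 11 = -5 + 11 = 6)
f(N) = 7 - N²
O = 13 (O = -5 - 6*(-3) = -5 + 18 = 13)
(O + f(L(2, -4)))*(-121) = (13 + (7 - 1*6²))*(-121) = (13 + (7 - 1*36))*(-121) = (13 + (7 - 36))*(-121) = (13 - 29)*(-121) = -16*(-121) = 1936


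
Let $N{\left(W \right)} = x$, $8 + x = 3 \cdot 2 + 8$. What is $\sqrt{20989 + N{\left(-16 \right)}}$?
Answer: $\sqrt{20995} \approx 144.9$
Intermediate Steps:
$x = 6$ ($x = -8 + \left(3 \cdot 2 + 8\right) = -8 + \left(6 + 8\right) = -8 + 14 = 6$)
$N{\left(W \right)} = 6$
$\sqrt{20989 + N{\left(-16 \right)}} = \sqrt{20989 + 6} = \sqrt{20995}$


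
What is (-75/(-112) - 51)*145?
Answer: -817365/112 ≈ -7297.9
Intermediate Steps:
(-75/(-112) - 51)*145 = (-75*(-1/112) - 51)*145 = (75/112 - 51)*145 = -5637/112*145 = -817365/112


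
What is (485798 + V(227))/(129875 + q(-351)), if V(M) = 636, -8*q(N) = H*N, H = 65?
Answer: 3891472/1061815 ≈ 3.6649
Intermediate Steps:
q(N) = -65*N/8
(485798 + V(227))/(129875 + q(-351)) = (485798 + 636)/(129875 - 65/8*(-351)) = 486434/(129875 + 22815/8) = 486434/(1061815/8) = 486434*(8/1061815) = 3891472/1061815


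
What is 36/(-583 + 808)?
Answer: 4/25 ≈ 0.16000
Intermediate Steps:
36/(-583 + 808) = 36/225 = 36*(1/225) = 4/25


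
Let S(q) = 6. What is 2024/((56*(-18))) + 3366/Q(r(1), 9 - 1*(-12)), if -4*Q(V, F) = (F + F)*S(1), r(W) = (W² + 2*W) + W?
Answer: -6985/126 ≈ -55.437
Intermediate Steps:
r(W) = W² + 3*W
Q(V, F) = -3*F (Q(V, F) = -(F + F)*6/4 = -2*F*6/4 = -3*F)
2024/((56*(-18))) + 3366/Q(r(1), 9 - 1*(-12)) = 2024/((56*(-18))) + 3366/((-3*(9 - 1*(-12)))) = 2024/(-1008) + 3366/((-3*(9 + 12))) = 2024*(-1/1008) + 3366/((-3*21)) = -253/126 + 3366/(-63) = -253/126 + 3366*(-1/63) = -253/126 - 374/7 = -6985/126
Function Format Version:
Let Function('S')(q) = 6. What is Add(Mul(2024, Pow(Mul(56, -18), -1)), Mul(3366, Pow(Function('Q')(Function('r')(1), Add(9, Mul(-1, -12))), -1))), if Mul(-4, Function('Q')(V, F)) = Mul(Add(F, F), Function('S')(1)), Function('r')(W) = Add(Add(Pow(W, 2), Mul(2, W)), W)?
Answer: Rational(-6985, 126) ≈ -55.437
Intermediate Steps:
Function('r')(W) = Add(Pow(W, 2), Mul(3, W))
Function('Q')(V, F) = Mul(-3, F) (Function('Q')(V, F) = Mul(Rational(-1, 4), Mul(Add(F, F), 6)) = Mul(Rational(-1, 4), Mul(Mul(2, F), 6)) = Mul(Rational(-1, 4), Mul(12, F)) = Mul(-3, F))
Add(Mul(2024, Pow(Mul(56, -18), -1)), Mul(3366, Pow(Function('Q')(Function('r')(1), Add(9, Mul(-1, -12))), -1))) = Add(Mul(2024, Pow(Mul(56, -18), -1)), Mul(3366, Pow(Mul(-3, Add(9, Mul(-1, -12))), -1))) = Add(Mul(2024, Pow(-1008, -1)), Mul(3366, Pow(Mul(-3, Add(9, 12)), -1))) = Add(Mul(2024, Rational(-1, 1008)), Mul(3366, Pow(Mul(-3, 21), -1))) = Add(Rational(-253, 126), Mul(3366, Pow(-63, -1))) = Add(Rational(-253, 126), Mul(3366, Rational(-1, 63))) = Add(Rational(-253, 126), Rational(-374, 7)) = Rational(-6985, 126)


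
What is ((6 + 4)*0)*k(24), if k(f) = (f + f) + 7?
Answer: 0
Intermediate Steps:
k(f) = 7 + 2*f (k(f) = 2*f + 7 = 7 + 2*f)
((6 + 4)*0)*k(24) = ((6 + 4)*0)*(7 + 2*24) = (10*0)*(7 + 48) = 0*55 = 0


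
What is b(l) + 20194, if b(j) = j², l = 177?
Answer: 51523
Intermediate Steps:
b(l) + 20194 = 177² + 20194 = 31329 + 20194 = 51523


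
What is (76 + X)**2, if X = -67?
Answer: 81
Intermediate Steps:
(76 + X)**2 = (76 - 67)**2 = 9**2 = 81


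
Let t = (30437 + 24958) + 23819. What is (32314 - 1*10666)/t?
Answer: 10824/39607 ≈ 0.27328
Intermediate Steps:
t = 79214 (t = 55395 + 23819 = 79214)
(32314 - 1*10666)/t = (32314 - 1*10666)/79214 = (32314 - 10666)*(1/79214) = 21648*(1/79214) = 10824/39607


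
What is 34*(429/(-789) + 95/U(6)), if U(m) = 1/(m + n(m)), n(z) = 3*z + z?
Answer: 25479838/263 ≈ 96882.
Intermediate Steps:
n(z) = 4*z
U(m) = 1/(5*m) (U(m) = 1/(m + 4*m) = 1/(5*m))
34*(429/(-789) + 95/U(6)) = 34*(429/(-789) + 95/(((⅕)/6))) = 34*(429*(-1/789) + 95/(((⅕)*(⅙)))) = 34*(-143/263 + 95/(1/30)) = 34*(-143/263 + 95*30) = 34*(-143/263 + 2850) = 34*(749407/263) = 25479838/263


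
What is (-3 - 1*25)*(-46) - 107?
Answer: 1181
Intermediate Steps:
(-3 - 1*25)*(-46) - 107 = (-3 - 25)*(-46) - 107 = -28*(-46) - 107 = 1288 - 107 = 1181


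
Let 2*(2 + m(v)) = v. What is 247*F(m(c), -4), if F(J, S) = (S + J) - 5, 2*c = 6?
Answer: -4693/2 ≈ -2346.5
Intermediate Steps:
c = 3 (c = (½)*6 = 3)
m(v) = -2 + v/2
F(J, S) = -5 + J + S (F(J, S) = (J + S) - 5 = -5 + J + S)
247*F(m(c), -4) = 247*(-5 + (-2 + (½)*3) - 4) = 247*(-5 + (-2 + 3/2) - 4) = 247*(-5 - ½ - 4) = 247*(-19/2) = -4693/2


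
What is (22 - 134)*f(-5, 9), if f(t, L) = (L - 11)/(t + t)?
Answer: -112/5 ≈ -22.400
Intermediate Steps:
f(t, L) = (-11 + L)/(2*t) (f(t, L) = (-11 + L)/((2*t)) = (-11 + L)*(1/(2*t)) = (-11 + L)/(2*t))
(22 - 134)*f(-5, 9) = (22 - 134)*((½)*(-11 + 9)/(-5)) = -56*(-1)*(-2)/5 = -112*⅕ = -112/5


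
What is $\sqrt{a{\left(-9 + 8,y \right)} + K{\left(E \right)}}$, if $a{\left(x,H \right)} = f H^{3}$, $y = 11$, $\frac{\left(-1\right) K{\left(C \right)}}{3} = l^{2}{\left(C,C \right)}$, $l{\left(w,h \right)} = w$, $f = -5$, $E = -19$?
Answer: $i \sqrt{7738} \approx 87.966 i$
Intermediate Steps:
$K{\left(C \right)} = - 3 C^{2}$
$a{\left(x,H \right)} = - 5 H^{3}$
$\sqrt{a{\left(-9 + 8,y \right)} + K{\left(E \right)}} = \sqrt{- 5 \cdot 11^{3} - 3 \left(-19\right)^{2}} = \sqrt{\left(-5\right) 1331 - 1083} = \sqrt{-6655 - 1083} = \sqrt{-7738} = i \sqrt{7738}$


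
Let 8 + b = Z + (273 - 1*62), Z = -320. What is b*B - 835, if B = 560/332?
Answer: -85685/83 ≈ -1032.3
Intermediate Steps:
b = -117 (b = -8 + (-320 + (273 - 1*62)) = -8 + (-320 + (273 - 62)) = -8 + (-320 + 211) = -8 - 109 = -117)
B = 140/83 (B = 560*(1/332) = 140/83 ≈ 1.6867)
b*B - 835 = -117*140/83 - 835 = -16380/83 - 835 = -85685/83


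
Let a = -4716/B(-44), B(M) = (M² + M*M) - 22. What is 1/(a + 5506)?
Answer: 1925/10596692 ≈ 0.00018166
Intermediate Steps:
B(M) = -22 + 2*M² (B(M) = (M² + M²) - 22 = 2*M² - 22 = -22 + 2*M²)
a = -2358/1925 (a = -4716/(-22 + 2*(-44)²) = -4716/(-22 + 2*1936) = -4716/(-22 + 3872) = -4716/3850 = -4716*1/3850 = -2358/1925 ≈ -1.2249)
1/(a + 5506) = 1/(-2358/1925 + 5506) = 1/(10596692/1925) = 1925/10596692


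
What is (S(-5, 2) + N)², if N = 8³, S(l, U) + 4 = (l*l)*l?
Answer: 146689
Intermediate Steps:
S(l, U) = -4 + l³ (S(l, U) = -4 + (l*l)*l = -4 + l²*l = -4 + l³)
N = 512
(S(-5, 2) + N)² = ((-4 + (-5)³) + 512)² = ((-4 - 125) + 512)² = (-129 + 512)² = 383² = 146689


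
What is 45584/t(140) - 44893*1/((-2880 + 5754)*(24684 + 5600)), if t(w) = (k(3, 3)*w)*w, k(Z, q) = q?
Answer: 3933352343/5077112600 ≈ 0.77472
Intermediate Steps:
t(w) = 3*w**2 (t(w) = (3*w)*w = 3*w**2)
45584/t(140) - 44893*1/((-2880 + 5754)*(24684 + 5600)) = 45584/((3*140**2)) - 44893*1/((-2880 + 5754)*(24684 + 5600)) = 45584/((3*19600)) - 44893/(30284*2874) = 45584/58800 - 44893/87036216 = 45584*(1/58800) - 44893*1/87036216 = 407/525 - 44893/87036216 = 3933352343/5077112600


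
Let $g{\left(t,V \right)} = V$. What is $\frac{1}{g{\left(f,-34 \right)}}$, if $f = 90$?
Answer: $- \frac{1}{34} \approx -0.029412$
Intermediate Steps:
$\frac{1}{g{\left(f,-34 \right)}} = \frac{1}{-34} = - \frac{1}{34}$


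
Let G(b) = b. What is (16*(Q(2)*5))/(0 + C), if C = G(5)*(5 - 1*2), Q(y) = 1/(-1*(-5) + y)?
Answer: 16/21 ≈ 0.76190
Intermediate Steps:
Q(y) = 1/(5 + y)
C = 15 (C = 5*(5 - 1*2) = 5*(5 - 2) = 5*3 = 15)
(16*(Q(2)*5))/(0 + C) = (16*(5/(5 + 2)))/(0 + 15) = (16*(5/7))/15 = (16*((⅐)*5))*(1/15) = (16*(5/7))*(1/15) = (80/7)*(1/15) = 16/21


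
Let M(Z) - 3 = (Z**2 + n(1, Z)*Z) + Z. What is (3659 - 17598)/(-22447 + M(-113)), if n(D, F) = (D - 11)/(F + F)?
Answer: 13939/9793 ≈ 1.4234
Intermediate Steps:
n(D, F) = (-11 + D)/(2*F) (n(D, F) = (-11 + D)/((2*F)) = (-11 + D)*(1/(2*F)) = (-11 + D)/(2*F))
M(Z) = -2 + Z + Z**2 (M(Z) = 3 + ((Z**2 + ((-11 + 1)/(2*Z))*Z) + Z) = 3 + ((Z**2 + ((1/2)*(-10)/Z)*Z) + Z) = 3 + ((Z**2 + (-5/Z)*Z) + Z) = 3 + ((Z**2 - 5) + Z) = 3 + ((-5 + Z**2) + Z) = 3 + (-5 + Z + Z**2) = -2 + Z + Z**2)
(3659 - 17598)/(-22447 + M(-113)) = (3659 - 17598)/(-22447 + (-2 - 113 + (-113)**2)) = -13939/(-22447 + (-2 - 113 + 12769)) = -13939/(-22447 + 12654) = -13939/(-9793) = -13939*(-1/9793) = 13939/9793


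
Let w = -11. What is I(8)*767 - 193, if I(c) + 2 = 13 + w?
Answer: -193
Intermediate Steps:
I(c) = 0 (I(c) = -2 + (13 - 11) = -2 + 2 = 0)
I(8)*767 - 193 = 0*767 - 193 = 0 - 193 = -193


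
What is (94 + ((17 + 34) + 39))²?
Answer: 33856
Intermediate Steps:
(94 + ((17 + 34) + 39))² = (94 + (51 + 39))² = (94 + 90)² = 184² = 33856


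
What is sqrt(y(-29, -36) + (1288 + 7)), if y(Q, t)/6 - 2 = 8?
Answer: sqrt(1355) ≈ 36.810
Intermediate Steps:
y(Q, t) = 60 (y(Q, t) = 12 + 6*8 = 12 + 48 = 60)
sqrt(y(-29, -36) + (1288 + 7)) = sqrt(60 + (1288 + 7)) = sqrt(60 + 1295) = sqrt(1355)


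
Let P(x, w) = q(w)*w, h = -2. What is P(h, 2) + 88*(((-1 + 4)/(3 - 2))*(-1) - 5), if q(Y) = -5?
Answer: -714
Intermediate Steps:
P(x, w) = -5*w
P(h, 2) + 88*(((-1 + 4)/(3 - 2))*(-1) - 5) = -5*2 + 88*(((-1 + 4)/(3 - 2))*(-1) - 5) = -10 + 88*((3/1)*(-1) - 5) = -10 + 88*((3*1)*(-1) - 5) = -10 + 88*(3*(-1) - 5) = -10 + 88*(-3 - 5) = -10 + 88*(-8) = -10 - 704 = -714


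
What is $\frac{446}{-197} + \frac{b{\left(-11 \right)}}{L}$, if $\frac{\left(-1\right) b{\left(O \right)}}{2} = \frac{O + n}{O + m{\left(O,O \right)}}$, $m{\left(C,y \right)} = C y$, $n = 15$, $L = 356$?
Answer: $- \frac{2183367}{964315} \approx -2.2642$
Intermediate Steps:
$b{\left(O \right)} = - \frac{2 \left(15 + O\right)}{O + O^{2}}$ ($b{\left(O \right)} = - 2 \frac{O + 15}{O + O O} = - 2 \frac{15 + O}{O + O^{2}} = - \frac{2 \left(15 + O\right)}{O + O^{2}}$)
$\frac{446}{-197} + \frac{b{\left(-11 \right)}}{L} = \frac{446}{-197} + \frac{2 \frac{1}{-11} \frac{1}{1 - 11} \left(-15 - -11\right)}{356} = 446 \left(- \frac{1}{197}\right) + 2 \left(- \frac{1}{11}\right) \frac{1}{-10} \left(-15 + 11\right) \frac{1}{356} = - \frac{446}{197} + 2 \left(- \frac{1}{11}\right) \left(- \frac{1}{10}\right) \left(-4\right) \frac{1}{356} = - \frac{446}{197} - \frac{1}{4895} = - \frac{2183367}{964315}$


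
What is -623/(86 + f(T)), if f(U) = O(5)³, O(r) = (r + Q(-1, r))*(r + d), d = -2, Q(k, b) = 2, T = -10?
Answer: -623/9347 ≈ -0.066652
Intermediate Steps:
O(r) = (-2 + r)*(2 + r) (O(r) = (r + 2)*(r - 2) = (2 + r)*(-2 + r) = (-2 + r)*(2 + r))
f(U) = 9261 (f(U) = (-4 + 5²)³ = (-4 + 25)³ = 21³ = 9261)
-623/(86 + f(T)) = -623/(86 + 9261) = -623/9347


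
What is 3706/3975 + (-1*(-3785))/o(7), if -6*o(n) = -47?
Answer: 90446432/186825 ≈ 484.12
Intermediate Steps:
o(n) = 47/6 (o(n) = -⅙*(-47) = 47/6)
3706/3975 + (-1*(-3785))/o(7) = 3706/3975 + (-1*(-3785))/(47/6) = 3706*(1/3975) + 3785*(6/47) = 3706/3975 + 22710/47 = 90446432/186825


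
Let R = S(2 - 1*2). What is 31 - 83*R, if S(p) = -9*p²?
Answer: 31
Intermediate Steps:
R = 0 (R = -9*(2 - 1*2)² = -9*(2 - 2)² = -9*0² = -9*0 = 0)
31 - 83*R = 31 - 83*0 = 31 + 0 = 31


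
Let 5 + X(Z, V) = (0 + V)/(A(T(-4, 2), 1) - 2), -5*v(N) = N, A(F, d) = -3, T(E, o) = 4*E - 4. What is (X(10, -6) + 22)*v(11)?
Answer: -1001/25 ≈ -40.040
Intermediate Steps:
T(E, o) = -4 + 4*E
v(N) = -N/5
X(Z, V) = -5 - V/5 (X(Z, V) = -5 + (0 + V)/(-3 - 2) = -5 + V/(-5) = -5 + V*(-⅕) = -5 - V/5)
(X(10, -6) + 22)*v(11) = ((-5 - ⅕*(-6)) + 22)*(-⅕*11) = ((-5 + 6/5) + 22)*(-11/5) = (-19/5 + 22)*(-11/5) = (91/5)*(-11/5) = -1001/25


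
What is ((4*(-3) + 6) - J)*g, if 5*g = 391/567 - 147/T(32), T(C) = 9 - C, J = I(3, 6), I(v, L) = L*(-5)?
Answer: 738736/21735 ≈ 33.988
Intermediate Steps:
I(v, L) = -5*L
J = -30 (J = -5*6 = -30)
g = 92342/65205 (g = (391/567 - 147/(9 - 1*32))/5 = (391*(1/567) - 147/(9 - 32))/5 = (391/567 - 147/(-23))/5 = (391/567 - 147*(-1/23))/5 = (391/567 + 147/23)/5 = (⅕)*(92342/13041) = 92342/65205 ≈ 1.4162)
((4*(-3) + 6) - J)*g = ((4*(-3) + 6) - 1*(-30))*(92342/65205) = ((-12 + 6) + 30)*(92342/65205) = (-6 + 30)*(92342/65205) = 24*(92342/65205) = 738736/21735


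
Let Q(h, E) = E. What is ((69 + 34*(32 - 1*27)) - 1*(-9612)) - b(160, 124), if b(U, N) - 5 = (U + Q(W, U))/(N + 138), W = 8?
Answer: 1289666/131 ≈ 9844.8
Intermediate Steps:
b(U, N) = 5 + 2*U/(138 + N) (b(U, N) = 5 + (U + U)/(N + 138) = 5 + (2*U)/(138 + N) = 5 + 2*U/(138 + N))
((69 + 34*(32 - 1*27)) - 1*(-9612)) - b(160, 124) = ((69 + 34*(32 - 1*27)) - 1*(-9612)) - (690 + 2*160 + 5*124)/(138 + 124) = ((69 + 34*(32 - 27)) + 9612) - (690 + 320 + 620)/262 = ((69 + 34*5) + 9612) - 1630/262 = ((69 + 170) + 9612) - 1*815/131 = (239 + 9612) - 815/131 = 9851 - 815/131 = 1289666/131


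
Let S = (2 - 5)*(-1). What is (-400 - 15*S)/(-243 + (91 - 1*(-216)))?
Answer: -445/64 ≈ -6.9531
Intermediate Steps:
S = 3 (S = -3*(-1) = 3)
(-400 - 15*S)/(-243 + (91 - 1*(-216))) = (-400 - 15*3)/(-243 + (91 - 1*(-216))) = (-400 - 45)/(-243 + (91 + 216)) = -445/(-243 + 307) = -445/64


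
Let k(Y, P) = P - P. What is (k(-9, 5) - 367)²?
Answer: 134689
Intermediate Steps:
k(Y, P) = 0
(k(-9, 5) - 367)² = (0 - 367)² = (-367)² = 134689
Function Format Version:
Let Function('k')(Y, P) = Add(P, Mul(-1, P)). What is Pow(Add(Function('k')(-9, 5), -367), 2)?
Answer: 134689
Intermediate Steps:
Function('k')(Y, P) = 0
Pow(Add(Function('k')(-9, 5), -367), 2) = Pow(Add(0, -367), 2) = Pow(-367, 2) = 134689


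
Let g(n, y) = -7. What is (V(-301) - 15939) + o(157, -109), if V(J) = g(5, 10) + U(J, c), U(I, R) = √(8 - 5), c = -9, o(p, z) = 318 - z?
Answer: -15519 + √3 ≈ -15517.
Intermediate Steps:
U(I, R) = √3
V(J) = -7 + √3
(V(-301) - 15939) + o(157, -109) = ((-7 + √3) - 15939) + (318 - 1*(-109)) = (-15946 + √3) + (318 + 109) = (-15946 + √3) + 427 = -15519 + √3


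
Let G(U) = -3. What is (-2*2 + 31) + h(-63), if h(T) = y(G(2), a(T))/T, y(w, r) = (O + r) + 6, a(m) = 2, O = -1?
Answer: 242/9 ≈ 26.889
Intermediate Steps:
y(w, r) = 5 + r (y(w, r) = (-1 + r) + 6 = 5 + r)
h(T) = 7/T (h(T) = (5 + 2)/T = 7/T)
(-2*2 + 31) + h(-63) = (-2*2 + 31) + 7/(-63) = (-4 + 31) + 7*(-1/63) = 27 - ⅑ = 242/9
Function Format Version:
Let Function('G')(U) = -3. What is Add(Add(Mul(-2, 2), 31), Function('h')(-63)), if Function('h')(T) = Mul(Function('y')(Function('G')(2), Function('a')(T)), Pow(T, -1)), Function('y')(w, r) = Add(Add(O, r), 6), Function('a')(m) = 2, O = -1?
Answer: Rational(242, 9) ≈ 26.889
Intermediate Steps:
Function('y')(w, r) = Add(5, r) (Function('y')(w, r) = Add(Add(-1, r), 6) = Add(5, r))
Function('h')(T) = Mul(7, Pow(T, -1)) (Function('h')(T) = Mul(Add(5, 2), Pow(T, -1)) = Mul(7, Pow(T, -1)))
Add(Add(Mul(-2, 2), 31), Function('h')(-63)) = Add(Add(Mul(-2, 2), 31), Mul(7, Pow(-63, -1))) = Add(Add(-4, 31), Mul(7, Rational(-1, 63))) = Add(27, Rational(-1, 9)) = Rational(242, 9)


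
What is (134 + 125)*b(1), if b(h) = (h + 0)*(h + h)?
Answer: 518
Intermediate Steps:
b(h) = 2*h**2 (b(h) = h*(2*h) = 2*h**2)
(134 + 125)*b(1) = (134 + 125)*(2*1**2) = 259*(2*1) = 259*2 = 518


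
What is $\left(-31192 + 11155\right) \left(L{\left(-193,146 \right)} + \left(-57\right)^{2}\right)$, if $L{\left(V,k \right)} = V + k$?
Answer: $-64158474$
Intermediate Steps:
$\left(-31192 + 11155\right) \left(L{\left(-193,146 \right)} + \left(-57\right)^{2}\right) = \left(-31192 + 11155\right) \left(\left(-193 + 146\right) + \left(-57\right)^{2}\right) = - 20037 \left(-47 + 3249\right) = \left(-20037\right) 3202 = -64158474$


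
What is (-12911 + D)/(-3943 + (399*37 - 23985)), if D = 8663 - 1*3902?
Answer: 1630/2633 ≈ 0.61907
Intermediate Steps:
D = 4761 (D = 8663 - 3902 = 4761)
(-12911 + D)/(-3943 + (399*37 - 23985)) = (-12911 + 4761)/(-3943 + (399*37 - 23985)) = -8150/(-3943 + (14763 - 23985)) = -8150/(-3943 - 9222) = -8150/(-13165) = -8150*(-1/13165) = 1630/2633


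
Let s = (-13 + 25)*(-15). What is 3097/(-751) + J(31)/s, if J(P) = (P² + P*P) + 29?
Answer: -2022661/135180 ≈ -14.963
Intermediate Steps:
J(P) = 29 + 2*P² (J(P) = (P² + P²) + 29 = 2*P² + 29 = 29 + 2*P²)
s = -180 (s = 12*(-15) = -180)
3097/(-751) + J(31)/s = 3097/(-751) + (29 + 2*31²)/(-180) = 3097*(-1/751) + (29 + 2*961)*(-1/180) = -3097/751 + (29 + 1922)*(-1/180) = -3097/751 + 1951*(-1/180) = -3097/751 - 1951/180 = -2022661/135180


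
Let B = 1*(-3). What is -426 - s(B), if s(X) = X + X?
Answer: -420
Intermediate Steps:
B = -3
s(X) = 2*X
-426 - s(B) = -426 - 2*(-3) = -426 - 1*(-6) = -426 + 6 = -420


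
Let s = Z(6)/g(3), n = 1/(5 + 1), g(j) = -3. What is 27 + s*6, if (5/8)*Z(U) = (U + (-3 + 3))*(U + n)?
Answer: -457/5 ≈ -91.400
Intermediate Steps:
n = 1/6 ≈ 0.16667
Z(U) = 8*U*(1/6 + U)/5 (Z(U) = 8*((U + (-3 + 3))*(U + 1/6))/5 = 8*((U + 0)*(1/6 + U))/5 = 8*(U*(1/6 + U))/5 = 8*U*(1/6 + U)/5)
s = -296/15 (s = ((4/15)*6*(1 + 6*6))/(-3) = ((4/15)*6*(1 + 36))*(-1/3) = ((4/15)*6*37)*(-1/3) = (296/5)*(-1/3) = -296/15 ≈ -19.733)
27 + s*6 = 27 - 296/15*6 = 27 - 592/5 = -457/5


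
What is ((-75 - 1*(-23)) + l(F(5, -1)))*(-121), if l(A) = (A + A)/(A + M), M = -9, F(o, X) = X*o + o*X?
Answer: 117128/19 ≈ 6164.6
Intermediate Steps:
F(o, X) = 2*X*o (F(o, X) = X*o + X*o = 2*X*o)
l(A) = 2*A/(-9 + A) (l(A) = (A + A)/(A - 9) = (2*A)/(-9 + A) = 2*A/(-9 + A))
((-75 - 1*(-23)) + l(F(5, -1)))*(-121) = ((-75 - 1*(-23)) + 2*(2*(-1)*5)/(-9 + 2*(-1)*5))*(-121) = ((-75 + 23) + 2*(-10)/(-9 - 10))*(-121) = (-52 + 2*(-10)/(-19))*(-121) = (-52 + 2*(-10)*(-1/19))*(-121) = (-52 + 20/19)*(-121) = -968/19*(-121) = 117128/19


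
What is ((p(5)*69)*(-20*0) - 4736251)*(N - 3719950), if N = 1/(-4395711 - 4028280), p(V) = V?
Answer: 148419070260811369201/8423991 ≈ 1.7619e+13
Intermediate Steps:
N = -1/8423991 (N = 1/(-8423991) = -1/8423991 ≈ -1.1871e-7)
((p(5)*69)*(-20*0) - 4736251)*(N - 3719950) = ((5*69)*(-20*0) - 4736251)*(-1/8423991 - 3719950) = (345*0 - 4736251)*(-31336825320451/8423991) = (0 - 4736251)*(-31336825320451/8423991) = -4736251*(-31336825320451/8423991) = 148419070260811369201/8423991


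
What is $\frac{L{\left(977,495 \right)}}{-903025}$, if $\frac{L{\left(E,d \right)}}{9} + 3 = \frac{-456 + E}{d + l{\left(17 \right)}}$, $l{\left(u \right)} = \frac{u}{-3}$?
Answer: $\frac{25569}{1325640700} \approx 1.9288 \cdot 10^{-5}$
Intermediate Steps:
$l{\left(u \right)} = - \frac{u}{3}$ ($l{\left(u \right)} = u \left(- \frac{1}{3}\right) = - \frac{u}{3}$)
$L{\left(E,d \right)} = -27 + \frac{9 \left(-456 + E\right)}{- \frac{17}{3} + d}$ ($L{\left(E,d \right)} = -27 + 9 \frac{-456 + E}{d - \frac{17}{3}} = -27 + 9 \frac{-456 + E}{- \frac{17}{3} + d} = -27 + \frac{9 \left(-456 + E\right)}{- \frac{17}{3} + d}$)
$\frac{L{\left(977,495 \right)}}{-903025} = \frac{27 \frac{1}{-17 + 3 \cdot 495} \left(-439 + 977 - 1485\right)}{-903025} = \frac{27 \left(-439 + 977 - 1485\right)}{-17 + 1485} \left(- \frac{1}{903025}\right) = 27 \cdot \frac{1}{1468} \left(-947\right) \left(- \frac{1}{903025}\right) = \left(- \frac{25569}{1468}\right) \left(- \frac{1}{903025}\right) = \frac{25569}{1325640700}$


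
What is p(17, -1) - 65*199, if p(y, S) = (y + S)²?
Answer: -12679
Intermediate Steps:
p(y, S) = (S + y)²
p(17, -1) - 65*199 = (-1 + 17)² - 65*199 = 16² - 12935 = 256 - 12935 = -12679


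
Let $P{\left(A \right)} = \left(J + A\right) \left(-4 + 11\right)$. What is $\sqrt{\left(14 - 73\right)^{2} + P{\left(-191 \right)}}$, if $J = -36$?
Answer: $2 \sqrt{473} \approx 43.497$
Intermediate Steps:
$P{\left(A \right)} = -252 + 7 A$ ($P{\left(A \right)} = \left(-36 + A\right) \left(-4 + 11\right) = \left(-36 + A\right) 7 = -252 + 7 A$)
$\sqrt{\left(14 - 73\right)^{2} + P{\left(-191 \right)}} = \sqrt{\left(14 - 73\right)^{2} + \left(-252 + 7 \left(-191\right)\right)} = \sqrt{\left(-59\right)^{2} - 1589} = \sqrt{3481 - 1589} = \sqrt{1892} = 2 \sqrt{473}$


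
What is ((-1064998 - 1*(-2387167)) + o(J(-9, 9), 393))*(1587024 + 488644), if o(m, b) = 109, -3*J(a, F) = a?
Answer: 2744610131704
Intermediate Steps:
J(a, F) = -a/3
((-1064998 - 1*(-2387167)) + o(J(-9, 9), 393))*(1587024 + 488644) = ((-1064998 - 1*(-2387167)) + 109)*(1587024 + 488644) = ((-1064998 + 2387167) + 109)*2075668 = (1322169 + 109)*2075668 = 1322278*2075668 = 2744610131704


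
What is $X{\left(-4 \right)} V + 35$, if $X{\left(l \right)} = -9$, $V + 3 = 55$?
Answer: $-433$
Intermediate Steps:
$V = 52$ ($V = -3 + 55 = 52$)
$X{\left(-4 \right)} V + 35 = \left(-9\right) 52 + 35 = -468 + 35 = -433$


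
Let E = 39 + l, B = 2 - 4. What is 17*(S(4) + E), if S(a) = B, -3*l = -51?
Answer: 918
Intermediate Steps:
l = 17 (l = -1/3*(-51) = 17)
B = -2
S(a) = -2
E = 56 (E = 39 + 17 = 56)
17*(S(4) + E) = 17*(-2 + 56) = 17*54 = 918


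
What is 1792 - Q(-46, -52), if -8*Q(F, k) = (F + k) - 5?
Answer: 14233/8 ≈ 1779.1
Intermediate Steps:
Q(F, k) = 5/8 - F/8 - k/8 (Q(F, k) = -((F + k) - 5)/8 = -(-5 + F + k)/8 = 5/8 - F/8 - k/8)
1792 - Q(-46, -52) = 1792 - (5/8 - 1/8*(-46) - 1/8*(-52)) = 1792 - (5/8 + 23/4 + 13/2) = 1792 - 1*103/8 = 1792 - 103/8 = 14233/8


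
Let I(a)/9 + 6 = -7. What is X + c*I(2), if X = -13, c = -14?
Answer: 1625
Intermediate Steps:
I(a) = -117 (I(a) = -54 + 9*(-7) = -54 - 63 = -117)
X + c*I(2) = -13 - 14*(-117) = -13 + 1638 = 1625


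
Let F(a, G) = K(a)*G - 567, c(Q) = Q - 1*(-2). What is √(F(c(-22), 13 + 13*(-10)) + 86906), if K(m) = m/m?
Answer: √86222 ≈ 293.64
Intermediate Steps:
K(m) = 1
c(Q) = 2 + Q (c(Q) = Q + 2 = 2 + Q)
F(a, G) = -567 + G (F(a, G) = 1*G - 567 = G - 567 = -567 + G)
√(F(c(-22), 13 + 13*(-10)) + 86906) = √((-567 + (13 + 13*(-10))) + 86906) = √((-567 + (13 - 130)) + 86906) = √((-567 - 117) + 86906) = √(-684 + 86906) = √86222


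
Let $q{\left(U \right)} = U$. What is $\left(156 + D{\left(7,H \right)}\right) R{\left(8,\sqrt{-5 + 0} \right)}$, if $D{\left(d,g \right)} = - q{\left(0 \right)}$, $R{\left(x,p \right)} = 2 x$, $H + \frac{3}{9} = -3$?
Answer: $2496$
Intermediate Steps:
$H = - \frac{10}{3}$ ($H = - \frac{1}{3} - 3 = - \frac{10}{3} \approx -3.3333$)
$D{\left(d,g \right)} = 0$ ($D{\left(d,g \right)} = \left(-1\right) 0 = 0$)
$\left(156 + D{\left(7,H \right)}\right) R{\left(8,\sqrt{-5 + 0} \right)} = \left(156 + 0\right) 2 \cdot 8 = 156 \cdot 16 = 2496$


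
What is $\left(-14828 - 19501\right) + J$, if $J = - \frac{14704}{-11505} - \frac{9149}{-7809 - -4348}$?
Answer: $- \frac{1366783607056}{39818805} \approx -34325.0$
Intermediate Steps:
$J = \frac{156149789}{39818805}$ ($J = \left(-14704\right) \left(- \frac{1}{11505}\right) - \frac{9149}{-7809 + 4348} = \frac{14704}{11505} - \frac{9149}{-3461} = \frac{14704}{11505} - - \frac{9149}{3461} = \frac{14704}{11505} + \frac{9149}{3461} = \frac{156149789}{39818805} \approx 3.9215$)
$\left(-14828 - 19501\right) + J = \left(-14828 - 19501\right) + \frac{156149789}{39818805} = -34329 + \frac{156149789}{39818805} = - \frac{1366783607056}{39818805}$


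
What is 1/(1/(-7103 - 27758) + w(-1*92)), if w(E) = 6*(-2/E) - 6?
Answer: -801803/4706258 ≈ -0.17037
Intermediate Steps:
w(E) = -6 - 12/E (w(E) = -12/E - 6 = -6 - 12/E)
1/(1/(-7103 - 27758) + w(-1*92)) = 1/(1/(-7103 - 27758) + (-6 - 12/((-1*92)))) = 1/(1/(-34861) + (-6 - 12/(-92))) = 1/(-1/34861 + (-6 - 12*(-1/92))) = 1/(-1/34861 + (-6 + 3/23)) = 1/(-1/34861 - 135/23) = 1/(-4706258/801803) = -801803/4706258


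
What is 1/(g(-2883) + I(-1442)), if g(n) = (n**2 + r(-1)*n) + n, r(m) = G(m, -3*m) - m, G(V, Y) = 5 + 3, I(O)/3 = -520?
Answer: 1/8281299 ≈ 1.2075e-7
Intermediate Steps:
I(O) = -1560 (I(O) = 3*(-520) = -1560)
G(V, Y) = 8
r(m) = 8 - m
g(n) = n**2 + 10*n (g(n) = (n**2 + (8 - 1*(-1))*n) + n = (n**2 + (8 + 1)*n) + n = (n**2 + 9*n) + n = n**2 + 10*n)
1/(g(-2883) + I(-1442)) = 1/(-2883*(10 - 2883) - 1560) = 1/(-2883*(-2873) - 1560) = 1/(8282859 - 1560) = 1/8281299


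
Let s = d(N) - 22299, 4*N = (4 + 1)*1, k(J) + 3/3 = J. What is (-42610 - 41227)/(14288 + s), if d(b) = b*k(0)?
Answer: 335348/32049 ≈ 10.464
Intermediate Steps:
k(J) = -1 + J
N = 5/4 (N = ((4 + 1)*1)/4 = (5*1)/4 = (¼)*5 = 5/4 ≈ 1.2500)
d(b) = -b (d(b) = b*(-1 + 0) = b*(-1) = -b)
s = -89201/4 (s = -1*5/4 - 22299 = -5/4 - 22299 = -89201/4 ≈ -22300.)
(-42610 - 41227)/(14288 + s) = (-42610 - 41227)/(14288 - 89201/4) = -83837/(-32049/4) = -83837*(-4/32049) = 335348/32049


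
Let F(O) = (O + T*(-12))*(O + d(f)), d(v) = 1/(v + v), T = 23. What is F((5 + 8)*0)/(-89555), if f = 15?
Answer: 46/447775 ≈ 0.00010273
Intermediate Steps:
d(v) = 1/(2*v)
F(O) = (-276 + O)*(1/30 + O) (F(O) = (O + 23*(-12))*(O + (½)/15) = (O - 276)*(O + (½)*(1/15)) = (-276 + O)*(O + 1/30) = (-276 + O)*(1/30 + O))
F((5 + 8)*0)/(-89555) = (-46/5 + ((5 + 8)*0)² - 8279*(5 + 8)*0/30)/(-89555) = (-46/5 + (13*0)² - 107627*0/30)*(-1/89555) = (-46/5 + 0² - 8279/30*0)*(-1/89555) = (-46/5 + 0 + 0)*(-1/89555) = -46/5*(-1/89555) = 46/447775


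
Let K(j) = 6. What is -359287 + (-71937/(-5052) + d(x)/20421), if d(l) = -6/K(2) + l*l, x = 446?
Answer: -4118227686883/11462988 ≈ -3.5926e+5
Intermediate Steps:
d(l) = -1 + l² (d(l) = -6/6 + l*l = -6*⅙ + l² = -1 + l²)
-359287 + (-71937/(-5052) + d(x)/20421) = -359287 + (-71937/(-5052) + (-1 + 446²)/20421) = -359287 + (-71937*(-1/5052) + (-1 + 198916)*(1/20421)) = -359287 + (23979/1684 + 198915*(1/20421)) = -359287 + (23979/1684 + 66305/6807) = -359287 + 274882673/11462988 = -4118227686883/11462988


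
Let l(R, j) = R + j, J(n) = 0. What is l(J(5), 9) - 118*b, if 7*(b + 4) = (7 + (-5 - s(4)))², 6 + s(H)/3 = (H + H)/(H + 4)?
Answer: -30735/7 ≈ -4390.7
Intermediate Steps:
s(H) = -18 + 6*H/(4 + H) (s(H) = -18 + 3*((H + H)/(H + 4)) = -18 + 3*((2*H)/(4 + H)) = -18 + 3*(2*H/(4 + H)) = -18 + 6*H/(4 + H))
b = 261/7 (b = -4 + (7 + (-5 - 12*(-6 - 1*4)/(4 + 4)))²/7 = -4 + (7 + (-5 - 12*(-6 - 4)/8))²/7 = -4 + (7 + (-5 - 12*(-10)/8))²/7 = -4 + (7 + (-5 - 1*(-15)))²/7 = -4 + (7 + (-5 + 15))²/7 = -4 + (7 + 10)²/7 = -4 + (⅐)*17² = -4 + (⅐)*289 = -4 + 289/7 = 261/7 ≈ 37.286)
l(J(5), 9) - 118*b = (0 + 9) - 118*261/7 = 9 - 30798/7 = -30735/7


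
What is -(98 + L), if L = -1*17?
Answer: -81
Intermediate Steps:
L = -17
-(98 + L) = -(98 - 17) = -1*81 = -81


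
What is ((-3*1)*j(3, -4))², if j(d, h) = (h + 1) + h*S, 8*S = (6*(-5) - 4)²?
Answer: 3038049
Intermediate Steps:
S = 289/2 (S = (6*(-5) - 4)²/8 = (-30 - 4)²/8 = (⅛)*(-34)² = (⅛)*1156 = 289/2 ≈ 144.50)
j(d, h) = 1 + 291*h/2 (j(d, h) = (h + 1) + h*(289/2) = (1 + h) + 289*h/2 = 1 + 291*h/2)
((-3*1)*j(3, -4))² = ((-3*1)*(1 + (291/2)*(-4)))² = (-3*(1 - 582))² = (-3*(-581))² = 1743² = 3038049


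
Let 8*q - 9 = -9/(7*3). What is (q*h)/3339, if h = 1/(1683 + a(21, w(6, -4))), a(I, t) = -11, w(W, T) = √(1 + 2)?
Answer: 5/26053104 ≈ 1.9192e-7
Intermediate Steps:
w(W, T) = √3
h = 1/1672 (h = 1/(1683 - 11) = 1/1672 ≈ 0.00059809)
q = 15/14 (q = 9/8 + (-9/(7*3))/8 = 9/8 + (-9/21)/8 = 9/8 + (-9*1/21)/8 = 9/8 + (⅛)*(-3/7) = 9/8 - 3/56 = 15/14 ≈ 1.0714)
(q*h)/3339 = ((15/14)*(1/1672))/3339 = (15/23408)*(1/3339) = 5/26053104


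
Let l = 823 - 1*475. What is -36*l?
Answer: -12528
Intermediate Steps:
l = 348 (l = 823 - 475 = 348)
-36*l = -36*348 = -12528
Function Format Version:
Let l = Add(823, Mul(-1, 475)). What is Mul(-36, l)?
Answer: -12528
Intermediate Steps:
l = 348 (l = Add(823, -475) = 348)
Mul(-36, l) = Mul(-36, 348) = -12528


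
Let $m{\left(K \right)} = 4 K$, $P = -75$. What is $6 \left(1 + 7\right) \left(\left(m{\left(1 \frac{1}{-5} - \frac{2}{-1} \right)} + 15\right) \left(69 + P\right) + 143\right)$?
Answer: $\frac{2352}{5} \approx 470.4$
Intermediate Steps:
$6 \left(1 + 7\right) \left(\left(m{\left(1 \frac{1}{-5} - \frac{2}{-1} \right)} + 15\right) \left(69 + P\right) + 143\right) = 6 \left(1 + 7\right) \left(\left(4 \left(1 \frac{1}{-5} - \frac{2}{-1}\right) + 15\right) \left(69 - 75\right) + 143\right) = 6 \cdot 8 \left(\left(4 \left(1 \left(- \frac{1}{5}\right) - -2\right) + 15\right) \left(-6\right) + 143\right) = 48 \left(\left(4 \left(- \frac{1}{5} + 2\right) + 15\right) \left(-6\right) + 143\right) = 48 \left(\left(4 \cdot \frac{9}{5} + 15\right) \left(-6\right) + 143\right) = 48 \left(\left(\frac{36}{5} + 15\right) \left(-6\right) + 143\right) = 48 \left(\frac{111}{5} \left(-6\right) + 143\right) = 48 \left(- \frac{666}{5} + 143\right) = 48 \cdot \frac{49}{5} = \frac{2352}{5}$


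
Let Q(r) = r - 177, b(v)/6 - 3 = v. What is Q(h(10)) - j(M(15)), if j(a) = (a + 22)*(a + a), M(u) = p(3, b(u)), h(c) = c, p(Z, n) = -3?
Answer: -53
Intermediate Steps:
b(v) = 18 + 6*v
M(u) = -3
Q(r) = -177 + r
j(a) = 2*a*(22 + a) (j(a) = (22 + a)*(2*a) = 2*a*(22 + a))
Q(h(10)) - j(M(15)) = (-177 + 10) - 2*(-3)*(22 - 3) = -167 - 2*(-3)*19 = -167 - 1*(-114) = -167 + 114 = -53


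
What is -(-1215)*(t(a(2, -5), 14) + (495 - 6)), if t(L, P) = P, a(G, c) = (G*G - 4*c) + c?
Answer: 611145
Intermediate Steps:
a(G, c) = G² - 3*c (a(G, c) = (G² - 4*c) + c = G² - 3*c)
-(-1215)*(t(a(2, -5), 14) + (495 - 6)) = -(-1215)*(14 + (495 - 6)) = -(-1215)*(14 + 489) = -(-1215)*503 = -1*(-611145) = 611145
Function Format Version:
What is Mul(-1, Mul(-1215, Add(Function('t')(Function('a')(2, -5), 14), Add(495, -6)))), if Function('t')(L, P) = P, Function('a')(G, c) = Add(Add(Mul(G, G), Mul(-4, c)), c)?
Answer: 611145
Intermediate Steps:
Function('a')(G, c) = Add(Pow(G, 2), Mul(-3, c)) (Function('a')(G, c) = Add(Add(Pow(G, 2), Mul(-4, c)), c) = Add(Pow(G, 2), Mul(-3, c)))
Mul(-1, Mul(-1215, Add(Function('t')(Function('a')(2, -5), 14), Add(495, -6)))) = Mul(-1, Mul(-1215, Add(14, Add(495, -6)))) = Mul(-1, Mul(-1215, Add(14, 489))) = Mul(-1, Mul(-1215, 503)) = Mul(-1, -611145) = 611145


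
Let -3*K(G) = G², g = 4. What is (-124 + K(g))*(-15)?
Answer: 1940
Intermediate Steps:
K(G) = -G²/3
(-124 + K(g))*(-15) = (-124 - ⅓*4²)*(-15) = (-124 - ⅓*16)*(-15) = (-124 - 16/3)*(-15) = -388/3*(-15) = 1940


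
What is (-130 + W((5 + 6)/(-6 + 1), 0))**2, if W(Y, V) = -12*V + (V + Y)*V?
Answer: 16900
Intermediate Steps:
W(Y, V) = -12*V + V*(V + Y)
(-130 + W((5 + 6)/(-6 + 1), 0))**2 = (-130 + 0*(-12 + 0 + (5 + 6)/(-6 + 1)))**2 = (-130 + 0*(-12 + 0 + 11/(-5)))**2 = (-130 + 0*(-12 + 0 + 11*(-1/5)))**2 = (-130 + 0*(-12 + 0 - 11/5))**2 = (-130 + 0*(-71/5))**2 = (-130 + 0)**2 = (-130)**2 = 16900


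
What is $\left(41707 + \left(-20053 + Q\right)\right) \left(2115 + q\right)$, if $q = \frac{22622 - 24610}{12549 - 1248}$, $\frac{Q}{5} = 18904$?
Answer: $\frac{2776515267098}{11301} \approx 2.4569 \cdot 10^{8}$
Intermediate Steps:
$Q = 94520$ ($Q = 5 \cdot 18904 = 94520$)
$q = - \frac{1988}{11301} \approx -0.17591$
$\left(41707 + \left(-20053 + Q\right)\right) \left(2115 + q\right) = \left(41707 + \left(-20053 + 94520\right)\right) \left(2115 - \frac{1988}{11301}\right) = \left(41707 + 74467\right) \frac{23899627}{11301} = 116174 \cdot \frac{23899627}{11301} = \frac{2776515267098}{11301}$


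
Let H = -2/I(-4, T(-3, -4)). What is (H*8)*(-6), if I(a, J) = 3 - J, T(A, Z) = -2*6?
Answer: 32/5 ≈ 6.4000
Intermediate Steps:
T(A, Z) = -12
H = -2/15 (H = -2/(3 - 1*(-12)) = -2/(3 + 12) = -2/15 ≈ -0.13333)
(H*8)*(-6) = -2/15*8*(-6) = -16/15*(-6) = 32/5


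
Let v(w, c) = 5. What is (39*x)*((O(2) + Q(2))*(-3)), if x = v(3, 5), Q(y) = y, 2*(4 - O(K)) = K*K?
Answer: -2340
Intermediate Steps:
O(K) = 4 - K²/2 (O(K) = 4 - K*K/2 = 4 - K²/2)
x = 5
(39*x)*((O(2) + Q(2))*(-3)) = (39*5)*(((4 - ½*2²) + 2)*(-3)) = 195*(((4 - ½*4) + 2)*(-3)) = 195*(((4 - 2) + 2)*(-3)) = 195*((2 + 2)*(-3)) = 195*(4*(-3)) = 195*(-12) = -2340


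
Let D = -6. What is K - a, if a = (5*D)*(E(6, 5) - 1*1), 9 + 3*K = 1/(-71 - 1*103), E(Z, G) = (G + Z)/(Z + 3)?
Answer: 1913/522 ≈ 3.6647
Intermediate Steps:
E(Z, G) = (G + Z)/(3 + Z)
K = -1567/522 (K = -3 + 1/(3*(-71 - 1*103)) = -3 + 1/(3*(-71 - 103)) = -3 + (1/3)/(-174) = -3 + (1/3)*(-1/174) = -3 - 1/522 = -1567/522 ≈ -3.0019)
a = -20/3 (a = (5*(-6))*((5 + 6)/(3 + 6) - 1*1) = -30*(11/9 - 1) = -30*2/9 = -20/3 ≈ -6.6667)
K - a = -1567/522 - 1*(-20/3) = -1567/522 + 20/3 = 1913/522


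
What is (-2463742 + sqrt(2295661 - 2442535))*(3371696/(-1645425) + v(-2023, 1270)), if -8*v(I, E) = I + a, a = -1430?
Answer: -6965835021438547/6581700 + 5654678957*I*sqrt(146874)/13163400 ≈ -1.0584e+9 + 1.6463e+5*I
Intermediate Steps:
v(I, E) = 715/4 - I/8 (v(I, E) = -(I - 1430)/8 = -(-1430 + I)/8 = 715/4 - I/8)
(-2463742 + sqrt(2295661 - 2442535))*(3371696/(-1645425) + v(-2023, 1270)) = (-2463742 + sqrt(2295661 - 2442535))*(3371696/(-1645425) + (715/4 - 1/8*(-2023))) = (-2463742 + sqrt(-146874))*(3371696*(-1/1645425) + (715/4 + 2023/8)) = (-2463742 + I*sqrt(146874))*(-3371696/1645425 + 3453/8) = (-2463742 + I*sqrt(146874))*(5654678957/13163400) = -6965835021438547/6581700 + 5654678957*I*sqrt(146874)/13163400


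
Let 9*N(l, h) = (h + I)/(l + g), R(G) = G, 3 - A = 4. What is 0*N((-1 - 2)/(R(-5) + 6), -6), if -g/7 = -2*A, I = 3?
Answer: 0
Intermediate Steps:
A = -1 (A = 3 - 1*4 = 3 - 4 = -1)
g = -14 (g = -(-14)*(-1) = -7*2 = -14)
N(l, h) = (3 + h)/(9*(-14 + l)) (N(l, h) = ((h + 3)/(l - 14))/9 = ((3 + h)/(-14 + l))/9 = (3 + h)/(9*(-14 + l)))
0*N((-1 - 2)/(R(-5) + 6), -6) = 0*((3 - 6)/(9*(-14 + (-1 - 2)/(-5 + 6)))) = 0*((1/9)*(-3)/(-14 - 3/1)) = 0*((1/9)*(-3)/(-14 - 3*1)) = 0*((1/9)*(-3)/(-14 - 3)) = 0*((1/9)*(-3)/(-17)) = 0*((1/9)*(-1/17)*(-3)) = 0*(1/51) = 0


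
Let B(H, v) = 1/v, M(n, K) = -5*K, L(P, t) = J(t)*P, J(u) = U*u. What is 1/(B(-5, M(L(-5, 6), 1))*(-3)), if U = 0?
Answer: 5/3 ≈ 1.6667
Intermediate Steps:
J(u) = 0 (J(u) = 0*u = 0)
L(P, t) = 0 (L(P, t) = 0*P = 0)
1/(B(-5, M(L(-5, 6), 1))*(-3)) = 1/(-3/(-5*1)) = 1/(-3/(-5)) = 1/(-1/5*(-3)) = 1/(3/5) = 5/3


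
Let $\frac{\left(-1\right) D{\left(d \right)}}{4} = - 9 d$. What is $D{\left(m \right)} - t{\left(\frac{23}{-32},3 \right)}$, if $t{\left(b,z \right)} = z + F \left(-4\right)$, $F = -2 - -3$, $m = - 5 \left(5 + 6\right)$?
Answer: $-1979$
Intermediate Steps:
$m = -55$ ($m = \left(-5\right) 11 = -55$)
$F = 1$ ($F = -2 + 3 = 1$)
$D{\left(d \right)} = 36 d$ ($D{\left(d \right)} = - 4 \left(- 9 d\right) = 36 d$)
$t{\left(b,z \right)} = -4 + z$ ($t{\left(b,z \right)} = z + 1 \left(-4\right) = z - 4 = -4 + z$)
$D{\left(m \right)} - t{\left(\frac{23}{-32},3 \right)} = 36 \left(-55\right) - \left(-4 + 3\right) = -1980 - -1 = -1980 + 1 = -1979$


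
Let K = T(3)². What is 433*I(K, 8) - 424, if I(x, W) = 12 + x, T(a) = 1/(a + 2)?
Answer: 119733/25 ≈ 4789.3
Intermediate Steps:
T(a) = 1/(2 + a)
K = 1/25 (K = (1/(2 + 3))² = (1/5)² = (⅕)² = 1/25 ≈ 0.040000)
433*I(K, 8) - 424 = 433*(12 + 1/25) - 424 = 433*(301/25) - 424 = 130333/25 - 424 = 119733/25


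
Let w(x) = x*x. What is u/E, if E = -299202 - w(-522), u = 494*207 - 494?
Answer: -50882/285843 ≈ -0.17801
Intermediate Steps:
u = 101764 (u = 102258 - 494 = 101764)
w(x) = x**2
E = -571686 (E = -299202 - 1*(-522)**2 = -299202 - 1*272484 = -299202 - 272484 = -571686)
u/E = 101764/(-571686) = 101764*(-1/571686) = -50882/285843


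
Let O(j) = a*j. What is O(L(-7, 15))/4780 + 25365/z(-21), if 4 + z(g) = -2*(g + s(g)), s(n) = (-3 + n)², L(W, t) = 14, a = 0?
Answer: -25365/1114 ≈ -22.769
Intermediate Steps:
z(g) = -4 - 2*g - 2*(-3 + g)² (z(g) = -4 - 2*(g + (-3 + g)²) = -4 + (-2*g - 2*(-3 + g)²) = -4 - 2*g - 2*(-3 + g)²)
O(j) = 0 (O(j) = 0*j = 0)
O(L(-7, 15))/4780 + 25365/z(-21) = 0/4780 + 25365/(-22 - 2*(-21)² + 10*(-21)) = 0*(1/4780) + 25365/(-22 - 2*441 - 210) = 0 + 25365/(-22 - 882 - 210) = 0 + 25365/(-1114) = 0 + 25365*(-1/1114) = 0 - 25365/1114 = -25365/1114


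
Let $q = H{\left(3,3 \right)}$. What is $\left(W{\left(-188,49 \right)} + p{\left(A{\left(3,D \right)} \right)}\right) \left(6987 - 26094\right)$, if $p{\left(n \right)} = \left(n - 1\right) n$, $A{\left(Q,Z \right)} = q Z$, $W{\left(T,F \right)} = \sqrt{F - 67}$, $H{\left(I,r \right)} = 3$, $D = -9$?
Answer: $-14444892 - 57321 i \sqrt{2} \approx -1.4445 \cdot 10^{7} - 81064.0 i$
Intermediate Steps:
$W{\left(T,F \right)} = \sqrt{-67 + F}$
$q = 3$
$A{\left(Q,Z \right)} = 3 Z$
$p{\left(n \right)} = n \left(-1 + n\right)$ ($p{\left(n \right)} = \left(-1 + n\right) n = n \left(-1 + n\right)$)
$\left(W{\left(-188,49 \right)} + p{\left(A{\left(3,D \right)} \right)}\right) \left(6987 - 26094\right) = \left(\sqrt{-67 + 49} + 3 \left(-9\right) \left(-1 + 3 \left(-9\right)\right)\right) \left(6987 - 26094\right) = \left(\sqrt{-18} - 27 \left(-1 - 27\right)\right) \left(-19107\right) = \left(3 i \sqrt{2} - -756\right) \left(-19107\right) = \left(3 i \sqrt{2} + 756\right) \left(-19107\right) = \left(756 + 3 i \sqrt{2}\right) \left(-19107\right) = -14444892 - 57321 i \sqrt{2}$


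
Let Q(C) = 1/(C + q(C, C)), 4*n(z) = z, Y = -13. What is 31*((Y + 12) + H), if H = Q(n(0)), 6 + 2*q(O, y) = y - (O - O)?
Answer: -124/3 ≈ -41.333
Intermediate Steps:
q(O, y) = -3 + y/2 (q(O, y) = -3 + (y - (O - O))/2 = -3 + (y - 1*0)/2 = -3 + (y + 0)/2 = -3 + y/2)
n(z) = z/4
Q(C) = 1/(-3 + 3*C/2) (Q(C) = 1/(C + (-3 + C/2)) = 1/(-3 + 3*C/2))
H = -1/3 (H = 2/(3*(-2 + (1/4)*0)) = 2/(3*(-2 + 0)) = (2/3)/(-2) = (2/3)*(-1/2) = -1/3 ≈ -0.33333)
31*((Y + 12) + H) = 31*((-13 + 12) - 1/3) = 31*(-1 - 1/3) = 31*(-4/3) = -124/3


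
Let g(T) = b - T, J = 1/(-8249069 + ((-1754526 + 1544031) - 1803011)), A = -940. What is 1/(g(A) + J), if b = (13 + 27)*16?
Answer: 10262575/16214868499 ≈ 0.00063291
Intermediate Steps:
b = 640 (b = 40*16 = 640)
J = -1/10262575 (J = 1/(-8249069 + (-210495 - 1803011)) = 1/(-8249069 - 2013506) = 1/(-10262575) = -1/10262575 ≈ -9.7441e-8)
g(T) = 640 - T
1/(g(A) + J) = 1/((640 - 1*(-940)) - 1/10262575) = 1/((640 + 940) - 1/10262575) = 1/(1580 - 1/10262575) = 1/(16214868499/10262575) = 10262575/16214868499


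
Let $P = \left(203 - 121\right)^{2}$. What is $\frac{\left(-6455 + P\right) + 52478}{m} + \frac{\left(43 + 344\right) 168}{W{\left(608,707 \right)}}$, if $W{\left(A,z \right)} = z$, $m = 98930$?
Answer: $\frac{924189287}{9991930} \approx 92.494$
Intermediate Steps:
$P = 6724$ ($P = 82^{2} = 6724$)
$\frac{\left(-6455 + P\right) + 52478}{m} + \frac{\left(43 + 344\right) 168}{W{\left(608,707 \right)}} = \frac{\left(-6455 + 6724\right) + 52478}{98930} + \frac{\left(43 + 344\right) 168}{707} = \left(269 + 52478\right) \frac{1}{98930} + 387 \cdot 168 \cdot \frac{1}{707} = 52747 \cdot \frac{1}{98930} + 65016 \cdot \frac{1}{707} = \frac{52747}{98930} + \frac{9288}{101} = \frac{924189287}{9991930}$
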